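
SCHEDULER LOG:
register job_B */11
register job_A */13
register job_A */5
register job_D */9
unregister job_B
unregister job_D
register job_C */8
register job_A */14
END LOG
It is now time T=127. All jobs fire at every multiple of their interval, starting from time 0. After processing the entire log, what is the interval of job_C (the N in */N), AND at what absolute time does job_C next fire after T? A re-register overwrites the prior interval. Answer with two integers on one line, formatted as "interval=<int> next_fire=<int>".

Answer: interval=8 next_fire=128

Derivation:
Op 1: register job_B */11 -> active={job_B:*/11}
Op 2: register job_A */13 -> active={job_A:*/13, job_B:*/11}
Op 3: register job_A */5 -> active={job_A:*/5, job_B:*/11}
Op 4: register job_D */9 -> active={job_A:*/5, job_B:*/11, job_D:*/9}
Op 5: unregister job_B -> active={job_A:*/5, job_D:*/9}
Op 6: unregister job_D -> active={job_A:*/5}
Op 7: register job_C */8 -> active={job_A:*/5, job_C:*/8}
Op 8: register job_A */14 -> active={job_A:*/14, job_C:*/8}
Final interval of job_C = 8
Next fire of job_C after T=127: (127//8+1)*8 = 128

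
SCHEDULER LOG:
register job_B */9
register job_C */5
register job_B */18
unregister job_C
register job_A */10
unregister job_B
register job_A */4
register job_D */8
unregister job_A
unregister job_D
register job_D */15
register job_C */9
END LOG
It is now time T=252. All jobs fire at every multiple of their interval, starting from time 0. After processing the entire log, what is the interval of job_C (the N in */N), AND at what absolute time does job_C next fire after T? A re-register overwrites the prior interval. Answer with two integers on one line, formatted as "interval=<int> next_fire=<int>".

Op 1: register job_B */9 -> active={job_B:*/9}
Op 2: register job_C */5 -> active={job_B:*/9, job_C:*/5}
Op 3: register job_B */18 -> active={job_B:*/18, job_C:*/5}
Op 4: unregister job_C -> active={job_B:*/18}
Op 5: register job_A */10 -> active={job_A:*/10, job_B:*/18}
Op 6: unregister job_B -> active={job_A:*/10}
Op 7: register job_A */4 -> active={job_A:*/4}
Op 8: register job_D */8 -> active={job_A:*/4, job_D:*/8}
Op 9: unregister job_A -> active={job_D:*/8}
Op 10: unregister job_D -> active={}
Op 11: register job_D */15 -> active={job_D:*/15}
Op 12: register job_C */9 -> active={job_C:*/9, job_D:*/15}
Final interval of job_C = 9
Next fire of job_C after T=252: (252//9+1)*9 = 261

Answer: interval=9 next_fire=261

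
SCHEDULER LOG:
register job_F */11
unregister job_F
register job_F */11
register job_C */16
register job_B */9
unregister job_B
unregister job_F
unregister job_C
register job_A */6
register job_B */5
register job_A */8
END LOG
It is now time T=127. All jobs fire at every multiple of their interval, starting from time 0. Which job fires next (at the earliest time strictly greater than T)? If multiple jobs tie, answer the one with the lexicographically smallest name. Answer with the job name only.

Op 1: register job_F */11 -> active={job_F:*/11}
Op 2: unregister job_F -> active={}
Op 3: register job_F */11 -> active={job_F:*/11}
Op 4: register job_C */16 -> active={job_C:*/16, job_F:*/11}
Op 5: register job_B */9 -> active={job_B:*/9, job_C:*/16, job_F:*/11}
Op 6: unregister job_B -> active={job_C:*/16, job_F:*/11}
Op 7: unregister job_F -> active={job_C:*/16}
Op 8: unregister job_C -> active={}
Op 9: register job_A */6 -> active={job_A:*/6}
Op 10: register job_B */5 -> active={job_A:*/6, job_B:*/5}
Op 11: register job_A */8 -> active={job_A:*/8, job_B:*/5}
  job_A: interval 8, next fire after T=127 is 128
  job_B: interval 5, next fire after T=127 is 130
Earliest = 128, winner (lex tiebreak) = job_A

Answer: job_A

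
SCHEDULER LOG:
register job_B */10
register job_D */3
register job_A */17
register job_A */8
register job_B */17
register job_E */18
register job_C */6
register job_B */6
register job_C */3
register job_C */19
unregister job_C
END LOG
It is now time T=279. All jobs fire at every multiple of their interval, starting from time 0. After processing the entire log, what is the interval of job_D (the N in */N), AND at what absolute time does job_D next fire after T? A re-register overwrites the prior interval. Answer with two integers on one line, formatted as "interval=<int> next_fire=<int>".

Answer: interval=3 next_fire=282

Derivation:
Op 1: register job_B */10 -> active={job_B:*/10}
Op 2: register job_D */3 -> active={job_B:*/10, job_D:*/3}
Op 3: register job_A */17 -> active={job_A:*/17, job_B:*/10, job_D:*/3}
Op 4: register job_A */8 -> active={job_A:*/8, job_B:*/10, job_D:*/3}
Op 5: register job_B */17 -> active={job_A:*/8, job_B:*/17, job_D:*/3}
Op 6: register job_E */18 -> active={job_A:*/8, job_B:*/17, job_D:*/3, job_E:*/18}
Op 7: register job_C */6 -> active={job_A:*/8, job_B:*/17, job_C:*/6, job_D:*/3, job_E:*/18}
Op 8: register job_B */6 -> active={job_A:*/8, job_B:*/6, job_C:*/6, job_D:*/3, job_E:*/18}
Op 9: register job_C */3 -> active={job_A:*/8, job_B:*/6, job_C:*/3, job_D:*/3, job_E:*/18}
Op 10: register job_C */19 -> active={job_A:*/8, job_B:*/6, job_C:*/19, job_D:*/3, job_E:*/18}
Op 11: unregister job_C -> active={job_A:*/8, job_B:*/6, job_D:*/3, job_E:*/18}
Final interval of job_D = 3
Next fire of job_D after T=279: (279//3+1)*3 = 282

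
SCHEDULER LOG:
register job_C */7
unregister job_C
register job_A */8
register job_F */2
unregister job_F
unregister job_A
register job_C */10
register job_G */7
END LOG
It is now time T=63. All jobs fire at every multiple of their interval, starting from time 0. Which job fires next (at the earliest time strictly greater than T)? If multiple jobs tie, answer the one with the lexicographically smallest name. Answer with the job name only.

Answer: job_C

Derivation:
Op 1: register job_C */7 -> active={job_C:*/7}
Op 2: unregister job_C -> active={}
Op 3: register job_A */8 -> active={job_A:*/8}
Op 4: register job_F */2 -> active={job_A:*/8, job_F:*/2}
Op 5: unregister job_F -> active={job_A:*/8}
Op 6: unregister job_A -> active={}
Op 7: register job_C */10 -> active={job_C:*/10}
Op 8: register job_G */7 -> active={job_C:*/10, job_G:*/7}
  job_C: interval 10, next fire after T=63 is 70
  job_G: interval 7, next fire after T=63 is 70
Earliest = 70, winner (lex tiebreak) = job_C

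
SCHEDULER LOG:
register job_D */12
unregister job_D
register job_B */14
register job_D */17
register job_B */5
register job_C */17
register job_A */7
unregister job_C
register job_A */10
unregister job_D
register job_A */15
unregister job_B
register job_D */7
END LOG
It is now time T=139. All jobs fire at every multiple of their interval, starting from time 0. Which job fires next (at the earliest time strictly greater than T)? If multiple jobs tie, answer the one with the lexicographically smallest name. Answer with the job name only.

Answer: job_D

Derivation:
Op 1: register job_D */12 -> active={job_D:*/12}
Op 2: unregister job_D -> active={}
Op 3: register job_B */14 -> active={job_B:*/14}
Op 4: register job_D */17 -> active={job_B:*/14, job_D:*/17}
Op 5: register job_B */5 -> active={job_B:*/5, job_D:*/17}
Op 6: register job_C */17 -> active={job_B:*/5, job_C:*/17, job_D:*/17}
Op 7: register job_A */7 -> active={job_A:*/7, job_B:*/5, job_C:*/17, job_D:*/17}
Op 8: unregister job_C -> active={job_A:*/7, job_B:*/5, job_D:*/17}
Op 9: register job_A */10 -> active={job_A:*/10, job_B:*/5, job_D:*/17}
Op 10: unregister job_D -> active={job_A:*/10, job_B:*/5}
Op 11: register job_A */15 -> active={job_A:*/15, job_B:*/5}
Op 12: unregister job_B -> active={job_A:*/15}
Op 13: register job_D */7 -> active={job_A:*/15, job_D:*/7}
  job_A: interval 15, next fire after T=139 is 150
  job_D: interval 7, next fire after T=139 is 140
Earliest = 140, winner (lex tiebreak) = job_D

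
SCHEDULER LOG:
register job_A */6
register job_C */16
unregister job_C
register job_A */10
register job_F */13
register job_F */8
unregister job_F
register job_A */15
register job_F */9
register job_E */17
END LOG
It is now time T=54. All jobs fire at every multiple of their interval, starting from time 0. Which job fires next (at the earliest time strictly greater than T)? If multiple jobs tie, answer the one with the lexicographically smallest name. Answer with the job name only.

Op 1: register job_A */6 -> active={job_A:*/6}
Op 2: register job_C */16 -> active={job_A:*/6, job_C:*/16}
Op 3: unregister job_C -> active={job_A:*/6}
Op 4: register job_A */10 -> active={job_A:*/10}
Op 5: register job_F */13 -> active={job_A:*/10, job_F:*/13}
Op 6: register job_F */8 -> active={job_A:*/10, job_F:*/8}
Op 7: unregister job_F -> active={job_A:*/10}
Op 8: register job_A */15 -> active={job_A:*/15}
Op 9: register job_F */9 -> active={job_A:*/15, job_F:*/9}
Op 10: register job_E */17 -> active={job_A:*/15, job_E:*/17, job_F:*/9}
  job_A: interval 15, next fire after T=54 is 60
  job_E: interval 17, next fire after T=54 is 68
  job_F: interval 9, next fire after T=54 is 63
Earliest = 60, winner (lex tiebreak) = job_A

Answer: job_A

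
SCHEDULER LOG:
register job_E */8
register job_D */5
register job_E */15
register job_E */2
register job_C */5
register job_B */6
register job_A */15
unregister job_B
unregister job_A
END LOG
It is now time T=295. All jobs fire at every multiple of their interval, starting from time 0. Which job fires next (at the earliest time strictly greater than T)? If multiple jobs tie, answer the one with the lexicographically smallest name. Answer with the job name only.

Answer: job_E

Derivation:
Op 1: register job_E */8 -> active={job_E:*/8}
Op 2: register job_D */5 -> active={job_D:*/5, job_E:*/8}
Op 3: register job_E */15 -> active={job_D:*/5, job_E:*/15}
Op 4: register job_E */2 -> active={job_D:*/5, job_E:*/2}
Op 5: register job_C */5 -> active={job_C:*/5, job_D:*/5, job_E:*/2}
Op 6: register job_B */6 -> active={job_B:*/6, job_C:*/5, job_D:*/5, job_E:*/2}
Op 7: register job_A */15 -> active={job_A:*/15, job_B:*/6, job_C:*/5, job_D:*/5, job_E:*/2}
Op 8: unregister job_B -> active={job_A:*/15, job_C:*/5, job_D:*/5, job_E:*/2}
Op 9: unregister job_A -> active={job_C:*/5, job_D:*/5, job_E:*/2}
  job_C: interval 5, next fire after T=295 is 300
  job_D: interval 5, next fire after T=295 is 300
  job_E: interval 2, next fire after T=295 is 296
Earliest = 296, winner (lex tiebreak) = job_E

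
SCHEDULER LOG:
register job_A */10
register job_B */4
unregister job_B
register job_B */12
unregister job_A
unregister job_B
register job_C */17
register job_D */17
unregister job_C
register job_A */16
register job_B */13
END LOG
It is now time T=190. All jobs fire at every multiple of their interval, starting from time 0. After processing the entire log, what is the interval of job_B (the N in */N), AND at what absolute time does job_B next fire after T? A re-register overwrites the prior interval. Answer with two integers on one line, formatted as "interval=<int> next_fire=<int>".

Answer: interval=13 next_fire=195

Derivation:
Op 1: register job_A */10 -> active={job_A:*/10}
Op 2: register job_B */4 -> active={job_A:*/10, job_B:*/4}
Op 3: unregister job_B -> active={job_A:*/10}
Op 4: register job_B */12 -> active={job_A:*/10, job_B:*/12}
Op 5: unregister job_A -> active={job_B:*/12}
Op 6: unregister job_B -> active={}
Op 7: register job_C */17 -> active={job_C:*/17}
Op 8: register job_D */17 -> active={job_C:*/17, job_D:*/17}
Op 9: unregister job_C -> active={job_D:*/17}
Op 10: register job_A */16 -> active={job_A:*/16, job_D:*/17}
Op 11: register job_B */13 -> active={job_A:*/16, job_B:*/13, job_D:*/17}
Final interval of job_B = 13
Next fire of job_B after T=190: (190//13+1)*13 = 195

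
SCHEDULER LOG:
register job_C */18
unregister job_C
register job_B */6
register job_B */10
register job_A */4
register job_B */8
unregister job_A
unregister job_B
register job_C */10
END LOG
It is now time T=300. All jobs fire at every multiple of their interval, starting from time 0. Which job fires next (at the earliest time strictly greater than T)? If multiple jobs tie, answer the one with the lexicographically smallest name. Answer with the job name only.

Op 1: register job_C */18 -> active={job_C:*/18}
Op 2: unregister job_C -> active={}
Op 3: register job_B */6 -> active={job_B:*/6}
Op 4: register job_B */10 -> active={job_B:*/10}
Op 5: register job_A */4 -> active={job_A:*/4, job_B:*/10}
Op 6: register job_B */8 -> active={job_A:*/4, job_B:*/8}
Op 7: unregister job_A -> active={job_B:*/8}
Op 8: unregister job_B -> active={}
Op 9: register job_C */10 -> active={job_C:*/10}
  job_C: interval 10, next fire after T=300 is 310
Earliest = 310, winner (lex tiebreak) = job_C

Answer: job_C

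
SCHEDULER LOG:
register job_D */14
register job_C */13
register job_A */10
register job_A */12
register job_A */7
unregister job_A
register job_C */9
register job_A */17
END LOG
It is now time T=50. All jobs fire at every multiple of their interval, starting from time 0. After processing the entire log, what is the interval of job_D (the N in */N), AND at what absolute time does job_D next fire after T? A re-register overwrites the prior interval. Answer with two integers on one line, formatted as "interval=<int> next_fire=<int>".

Op 1: register job_D */14 -> active={job_D:*/14}
Op 2: register job_C */13 -> active={job_C:*/13, job_D:*/14}
Op 3: register job_A */10 -> active={job_A:*/10, job_C:*/13, job_D:*/14}
Op 4: register job_A */12 -> active={job_A:*/12, job_C:*/13, job_D:*/14}
Op 5: register job_A */7 -> active={job_A:*/7, job_C:*/13, job_D:*/14}
Op 6: unregister job_A -> active={job_C:*/13, job_D:*/14}
Op 7: register job_C */9 -> active={job_C:*/9, job_D:*/14}
Op 8: register job_A */17 -> active={job_A:*/17, job_C:*/9, job_D:*/14}
Final interval of job_D = 14
Next fire of job_D after T=50: (50//14+1)*14 = 56

Answer: interval=14 next_fire=56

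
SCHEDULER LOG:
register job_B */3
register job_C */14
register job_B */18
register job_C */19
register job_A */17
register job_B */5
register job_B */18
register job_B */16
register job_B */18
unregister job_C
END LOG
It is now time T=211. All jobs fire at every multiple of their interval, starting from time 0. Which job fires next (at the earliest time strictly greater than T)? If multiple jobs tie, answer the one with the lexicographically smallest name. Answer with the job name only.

Answer: job_B

Derivation:
Op 1: register job_B */3 -> active={job_B:*/3}
Op 2: register job_C */14 -> active={job_B:*/3, job_C:*/14}
Op 3: register job_B */18 -> active={job_B:*/18, job_C:*/14}
Op 4: register job_C */19 -> active={job_B:*/18, job_C:*/19}
Op 5: register job_A */17 -> active={job_A:*/17, job_B:*/18, job_C:*/19}
Op 6: register job_B */5 -> active={job_A:*/17, job_B:*/5, job_C:*/19}
Op 7: register job_B */18 -> active={job_A:*/17, job_B:*/18, job_C:*/19}
Op 8: register job_B */16 -> active={job_A:*/17, job_B:*/16, job_C:*/19}
Op 9: register job_B */18 -> active={job_A:*/17, job_B:*/18, job_C:*/19}
Op 10: unregister job_C -> active={job_A:*/17, job_B:*/18}
  job_A: interval 17, next fire after T=211 is 221
  job_B: interval 18, next fire after T=211 is 216
Earliest = 216, winner (lex tiebreak) = job_B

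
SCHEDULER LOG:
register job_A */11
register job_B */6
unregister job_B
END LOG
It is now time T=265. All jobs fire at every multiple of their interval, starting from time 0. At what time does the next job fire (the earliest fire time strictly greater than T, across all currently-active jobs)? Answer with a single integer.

Op 1: register job_A */11 -> active={job_A:*/11}
Op 2: register job_B */6 -> active={job_A:*/11, job_B:*/6}
Op 3: unregister job_B -> active={job_A:*/11}
  job_A: interval 11, next fire after T=265 is 275
Earliest fire time = 275 (job job_A)

Answer: 275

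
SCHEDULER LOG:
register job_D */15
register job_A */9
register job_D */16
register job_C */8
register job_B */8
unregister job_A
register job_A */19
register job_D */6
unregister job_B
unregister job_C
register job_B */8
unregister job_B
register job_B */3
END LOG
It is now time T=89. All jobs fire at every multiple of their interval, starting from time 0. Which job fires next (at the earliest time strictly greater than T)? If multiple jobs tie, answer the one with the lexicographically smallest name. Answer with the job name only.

Op 1: register job_D */15 -> active={job_D:*/15}
Op 2: register job_A */9 -> active={job_A:*/9, job_D:*/15}
Op 3: register job_D */16 -> active={job_A:*/9, job_D:*/16}
Op 4: register job_C */8 -> active={job_A:*/9, job_C:*/8, job_D:*/16}
Op 5: register job_B */8 -> active={job_A:*/9, job_B:*/8, job_C:*/8, job_D:*/16}
Op 6: unregister job_A -> active={job_B:*/8, job_C:*/8, job_D:*/16}
Op 7: register job_A */19 -> active={job_A:*/19, job_B:*/8, job_C:*/8, job_D:*/16}
Op 8: register job_D */6 -> active={job_A:*/19, job_B:*/8, job_C:*/8, job_D:*/6}
Op 9: unregister job_B -> active={job_A:*/19, job_C:*/8, job_D:*/6}
Op 10: unregister job_C -> active={job_A:*/19, job_D:*/6}
Op 11: register job_B */8 -> active={job_A:*/19, job_B:*/8, job_D:*/6}
Op 12: unregister job_B -> active={job_A:*/19, job_D:*/6}
Op 13: register job_B */3 -> active={job_A:*/19, job_B:*/3, job_D:*/6}
  job_A: interval 19, next fire after T=89 is 95
  job_B: interval 3, next fire after T=89 is 90
  job_D: interval 6, next fire after T=89 is 90
Earliest = 90, winner (lex tiebreak) = job_B

Answer: job_B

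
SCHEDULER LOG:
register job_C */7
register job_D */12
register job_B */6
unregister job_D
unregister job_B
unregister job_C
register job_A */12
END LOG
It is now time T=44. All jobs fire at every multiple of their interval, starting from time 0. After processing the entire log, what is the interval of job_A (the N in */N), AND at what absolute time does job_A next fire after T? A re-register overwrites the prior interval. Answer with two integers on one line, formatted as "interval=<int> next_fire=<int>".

Answer: interval=12 next_fire=48

Derivation:
Op 1: register job_C */7 -> active={job_C:*/7}
Op 2: register job_D */12 -> active={job_C:*/7, job_D:*/12}
Op 3: register job_B */6 -> active={job_B:*/6, job_C:*/7, job_D:*/12}
Op 4: unregister job_D -> active={job_B:*/6, job_C:*/7}
Op 5: unregister job_B -> active={job_C:*/7}
Op 6: unregister job_C -> active={}
Op 7: register job_A */12 -> active={job_A:*/12}
Final interval of job_A = 12
Next fire of job_A after T=44: (44//12+1)*12 = 48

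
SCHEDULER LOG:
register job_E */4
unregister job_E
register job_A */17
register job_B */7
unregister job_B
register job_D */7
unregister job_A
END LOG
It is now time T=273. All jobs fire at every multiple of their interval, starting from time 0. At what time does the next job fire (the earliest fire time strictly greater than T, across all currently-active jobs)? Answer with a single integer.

Answer: 280

Derivation:
Op 1: register job_E */4 -> active={job_E:*/4}
Op 2: unregister job_E -> active={}
Op 3: register job_A */17 -> active={job_A:*/17}
Op 4: register job_B */7 -> active={job_A:*/17, job_B:*/7}
Op 5: unregister job_B -> active={job_A:*/17}
Op 6: register job_D */7 -> active={job_A:*/17, job_D:*/7}
Op 7: unregister job_A -> active={job_D:*/7}
  job_D: interval 7, next fire after T=273 is 280
Earliest fire time = 280 (job job_D)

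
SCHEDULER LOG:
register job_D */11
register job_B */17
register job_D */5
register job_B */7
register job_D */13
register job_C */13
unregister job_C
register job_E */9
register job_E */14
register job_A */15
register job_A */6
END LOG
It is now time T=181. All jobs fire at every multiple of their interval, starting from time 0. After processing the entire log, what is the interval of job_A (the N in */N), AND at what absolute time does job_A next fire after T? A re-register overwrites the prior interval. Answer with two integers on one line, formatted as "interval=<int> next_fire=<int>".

Op 1: register job_D */11 -> active={job_D:*/11}
Op 2: register job_B */17 -> active={job_B:*/17, job_D:*/11}
Op 3: register job_D */5 -> active={job_B:*/17, job_D:*/5}
Op 4: register job_B */7 -> active={job_B:*/7, job_D:*/5}
Op 5: register job_D */13 -> active={job_B:*/7, job_D:*/13}
Op 6: register job_C */13 -> active={job_B:*/7, job_C:*/13, job_D:*/13}
Op 7: unregister job_C -> active={job_B:*/7, job_D:*/13}
Op 8: register job_E */9 -> active={job_B:*/7, job_D:*/13, job_E:*/9}
Op 9: register job_E */14 -> active={job_B:*/7, job_D:*/13, job_E:*/14}
Op 10: register job_A */15 -> active={job_A:*/15, job_B:*/7, job_D:*/13, job_E:*/14}
Op 11: register job_A */6 -> active={job_A:*/6, job_B:*/7, job_D:*/13, job_E:*/14}
Final interval of job_A = 6
Next fire of job_A after T=181: (181//6+1)*6 = 186

Answer: interval=6 next_fire=186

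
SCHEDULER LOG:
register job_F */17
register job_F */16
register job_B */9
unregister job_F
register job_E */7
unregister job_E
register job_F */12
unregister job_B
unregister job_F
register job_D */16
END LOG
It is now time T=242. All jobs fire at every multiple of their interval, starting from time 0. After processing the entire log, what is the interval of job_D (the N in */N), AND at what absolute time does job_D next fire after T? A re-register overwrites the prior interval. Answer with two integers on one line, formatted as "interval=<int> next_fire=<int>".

Op 1: register job_F */17 -> active={job_F:*/17}
Op 2: register job_F */16 -> active={job_F:*/16}
Op 3: register job_B */9 -> active={job_B:*/9, job_F:*/16}
Op 4: unregister job_F -> active={job_B:*/9}
Op 5: register job_E */7 -> active={job_B:*/9, job_E:*/7}
Op 6: unregister job_E -> active={job_B:*/9}
Op 7: register job_F */12 -> active={job_B:*/9, job_F:*/12}
Op 8: unregister job_B -> active={job_F:*/12}
Op 9: unregister job_F -> active={}
Op 10: register job_D */16 -> active={job_D:*/16}
Final interval of job_D = 16
Next fire of job_D after T=242: (242//16+1)*16 = 256

Answer: interval=16 next_fire=256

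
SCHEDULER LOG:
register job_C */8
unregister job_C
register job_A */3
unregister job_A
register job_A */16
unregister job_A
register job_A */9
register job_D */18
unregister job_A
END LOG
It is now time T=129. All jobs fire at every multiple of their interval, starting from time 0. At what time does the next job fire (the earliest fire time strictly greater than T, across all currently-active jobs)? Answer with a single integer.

Op 1: register job_C */8 -> active={job_C:*/8}
Op 2: unregister job_C -> active={}
Op 3: register job_A */3 -> active={job_A:*/3}
Op 4: unregister job_A -> active={}
Op 5: register job_A */16 -> active={job_A:*/16}
Op 6: unregister job_A -> active={}
Op 7: register job_A */9 -> active={job_A:*/9}
Op 8: register job_D */18 -> active={job_A:*/9, job_D:*/18}
Op 9: unregister job_A -> active={job_D:*/18}
  job_D: interval 18, next fire after T=129 is 144
Earliest fire time = 144 (job job_D)

Answer: 144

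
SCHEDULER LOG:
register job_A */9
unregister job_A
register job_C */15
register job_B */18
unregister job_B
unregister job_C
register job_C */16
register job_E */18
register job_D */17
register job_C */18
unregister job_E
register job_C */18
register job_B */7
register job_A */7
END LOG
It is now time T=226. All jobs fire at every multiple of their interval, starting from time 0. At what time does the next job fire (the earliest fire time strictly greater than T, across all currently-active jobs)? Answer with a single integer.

Op 1: register job_A */9 -> active={job_A:*/9}
Op 2: unregister job_A -> active={}
Op 3: register job_C */15 -> active={job_C:*/15}
Op 4: register job_B */18 -> active={job_B:*/18, job_C:*/15}
Op 5: unregister job_B -> active={job_C:*/15}
Op 6: unregister job_C -> active={}
Op 7: register job_C */16 -> active={job_C:*/16}
Op 8: register job_E */18 -> active={job_C:*/16, job_E:*/18}
Op 9: register job_D */17 -> active={job_C:*/16, job_D:*/17, job_E:*/18}
Op 10: register job_C */18 -> active={job_C:*/18, job_D:*/17, job_E:*/18}
Op 11: unregister job_E -> active={job_C:*/18, job_D:*/17}
Op 12: register job_C */18 -> active={job_C:*/18, job_D:*/17}
Op 13: register job_B */7 -> active={job_B:*/7, job_C:*/18, job_D:*/17}
Op 14: register job_A */7 -> active={job_A:*/7, job_B:*/7, job_C:*/18, job_D:*/17}
  job_A: interval 7, next fire after T=226 is 231
  job_B: interval 7, next fire after T=226 is 231
  job_C: interval 18, next fire after T=226 is 234
  job_D: interval 17, next fire after T=226 is 238
Earliest fire time = 231 (job job_A)

Answer: 231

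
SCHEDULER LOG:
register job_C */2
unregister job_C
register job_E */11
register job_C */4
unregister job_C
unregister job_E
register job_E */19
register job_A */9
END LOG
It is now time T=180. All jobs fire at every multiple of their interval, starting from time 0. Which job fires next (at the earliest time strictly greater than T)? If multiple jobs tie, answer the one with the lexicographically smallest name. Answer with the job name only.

Answer: job_A

Derivation:
Op 1: register job_C */2 -> active={job_C:*/2}
Op 2: unregister job_C -> active={}
Op 3: register job_E */11 -> active={job_E:*/11}
Op 4: register job_C */4 -> active={job_C:*/4, job_E:*/11}
Op 5: unregister job_C -> active={job_E:*/11}
Op 6: unregister job_E -> active={}
Op 7: register job_E */19 -> active={job_E:*/19}
Op 8: register job_A */9 -> active={job_A:*/9, job_E:*/19}
  job_A: interval 9, next fire after T=180 is 189
  job_E: interval 19, next fire after T=180 is 190
Earliest = 189, winner (lex tiebreak) = job_A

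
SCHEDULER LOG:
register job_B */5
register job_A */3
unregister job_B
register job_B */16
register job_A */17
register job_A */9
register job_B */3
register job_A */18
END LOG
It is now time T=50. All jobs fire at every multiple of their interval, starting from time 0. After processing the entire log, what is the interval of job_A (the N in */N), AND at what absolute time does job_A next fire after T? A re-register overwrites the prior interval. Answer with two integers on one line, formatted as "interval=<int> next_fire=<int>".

Answer: interval=18 next_fire=54

Derivation:
Op 1: register job_B */5 -> active={job_B:*/5}
Op 2: register job_A */3 -> active={job_A:*/3, job_B:*/5}
Op 3: unregister job_B -> active={job_A:*/3}
Op 4: register job_B */16 -> active={job_A:*/3, job_B:*/16}
Op 5: register job_A */17 -> active={job_A:*/17, job_B:*/16}
Op 6: register job_A */9 -> active={job_A:*/9, job_B:*/16}
Op 7: register job_B */3 -> active={job_A:*/9, job_B:*/3}
Op 8: register job_A */18 -> active={job_A:*/18, job_B:*/3}
Final interval of job_A = 18
Next fire of job_A after T=50: (50//18+1)*18 = 54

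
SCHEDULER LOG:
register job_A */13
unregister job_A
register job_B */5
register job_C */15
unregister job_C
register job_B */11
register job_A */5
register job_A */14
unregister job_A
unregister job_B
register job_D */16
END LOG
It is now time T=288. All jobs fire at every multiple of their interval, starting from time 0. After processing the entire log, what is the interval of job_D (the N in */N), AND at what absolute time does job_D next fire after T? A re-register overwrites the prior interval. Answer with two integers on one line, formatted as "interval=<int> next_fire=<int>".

Op 1: register job_A */13 -> active={job_A:*/13}
Op 2: unregister job_A -> active={}
Op 3: register job_B */5 -> active={job_B:*/5}
Op 4: register job_C */15 -> active={job_B:*/5, job_C:*/15}
Op 5: unregister job_C -> active={job_B:*/5}
Op 6: register job_B */11 -> active={job_B:*/11}
Op 7: register job_A */5 -> active={job_A:*/5, job_B:*/11}
Op 8: register job_A */14 -> active={job_A:*/14, job_B:*/11}
Op 9: unregister job_A -> active={job_B:*/11}
Op 10: unregister job_B -> active={}
Op 11: register job_D */16 -> active={job_D:*/16}
Final interval of job_D = 16
Next fire of job_D after T=288: (288//16+1)*16 = 304

Answer: interval=16 next_fire=304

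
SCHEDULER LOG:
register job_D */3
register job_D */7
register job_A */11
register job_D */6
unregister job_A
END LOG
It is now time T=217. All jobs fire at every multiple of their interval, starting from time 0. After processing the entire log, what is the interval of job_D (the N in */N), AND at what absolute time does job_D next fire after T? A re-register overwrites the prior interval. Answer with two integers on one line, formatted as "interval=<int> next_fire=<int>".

Op 1: register job_D */3 -> active={job_D:*/3}
Op 2: register job_D */7 -> active={job_D:*/7}
Op 3: register job_A */11 -> active={job_A:*/11, job_D:*/7}
Op 4: register job_D */6 -> active={job_A:*/11, job_D:*/6}
Op 5: unregister job_A -> active={job_D:*/6}
Final interval of job_D = 6
Next fire of job_D after T=217: (217//6+1)*6 = 222

Answer: interval=6 next_fire=222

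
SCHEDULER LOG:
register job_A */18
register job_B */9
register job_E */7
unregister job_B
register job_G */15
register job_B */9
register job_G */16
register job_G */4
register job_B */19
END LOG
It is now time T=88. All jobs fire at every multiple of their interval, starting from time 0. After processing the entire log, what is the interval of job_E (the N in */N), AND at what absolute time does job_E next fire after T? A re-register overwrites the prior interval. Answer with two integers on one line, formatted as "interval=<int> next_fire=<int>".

Answer: interval=7 next_fire=91

Derivation:
Op 1: register job_A */18 -> active={job_A:*/18}
Op 2: register job_B */9 -> active={job_A:*/18, job_B:*/9}
Op 3: register job_E */7 -> active={job_A:*/18, job_B:*/9, job_E:*/7}
Op 4: unregister job_B -> active={job_A:*/18, job_E:*/7}
Op 5: register job_G */15 -> active={job_A:*/18, job_E:*/7, job_G:*/15}
Op 6: register job_B */9 -> active={job_A:*/18, job_B:*/9, job_E:*/7, job_G:*/15}
Op 7: register job_G */16 -> active={job_A:*/18, job_B:*/9, job_E:*/7, job_G:*/16}
Op 8: register job_G */4 -> active={job_A:*/18, job_B:*/9, job_E:*/7, job_G:*/4}
Op 9: register job_B */19 -> active={job_A:*/18, job_B:*/19, job_E:*/7, job_G:*/4}
Final interval of job_E = 7
Next fire of job_E after T=88: (88//7+1)*7 = 91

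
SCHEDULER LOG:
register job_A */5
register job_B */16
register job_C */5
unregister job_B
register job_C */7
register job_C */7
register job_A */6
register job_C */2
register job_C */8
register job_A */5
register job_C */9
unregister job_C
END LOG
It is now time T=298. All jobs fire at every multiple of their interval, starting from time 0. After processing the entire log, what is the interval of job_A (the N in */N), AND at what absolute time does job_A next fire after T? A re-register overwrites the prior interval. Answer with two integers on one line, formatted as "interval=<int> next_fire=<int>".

Op 1: register job_A */5 -> active={job_A:*/5}
Op 2: register job_B */16 -> active={job_A:*/5, job_B:*/16}
Op 3: register job_C */5 -> active={job_A:*/5, job_B:*/16, job_C:*/5}
Op 4: unregister job_B -> active={job_A:*/5, job_C:*/5}
Op 5: register job_C */7 -> active={job_A:*/5, job_C:*/7}
Op 6: register job_C */7 -> active={job_A:*/5, job_C:*/7}
Op 7: register job_A */6 -> active={job_A:*/6, job_C:*/7}
Op 8: register job_C */2 -> active={job_A:*/6, job_C:*/2}
Op 9: register job_C */8 -> active={job_A:*/6, job_C:*/8}
Op 10: register job_A */5 -> active={job_A:*/5, job_C:*/8}
Op 11: register job_C */9 -> active={job_A:*/5, job_C:*/9}
Op 12: unregister job_C -> active={job_A:*/5}
Final interval of job_A = 5
Next fire of job_A after T=298: (298//5+1)*5 = 300

Answer: interval=5 next_fire=300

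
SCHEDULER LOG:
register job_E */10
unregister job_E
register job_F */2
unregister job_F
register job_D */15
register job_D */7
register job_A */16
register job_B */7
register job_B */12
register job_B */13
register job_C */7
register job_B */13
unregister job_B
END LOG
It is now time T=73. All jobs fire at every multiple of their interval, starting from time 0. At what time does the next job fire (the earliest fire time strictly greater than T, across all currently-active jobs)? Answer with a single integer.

Op 1: register job_E */10 -> active={job_E:*/10}
Op 2: unregister job_E -> active={}
Op 3: register job_F */2 -> active={job_F:*/2}
Op 4: unregister job_F -> active={}
Op 5: register job_D */15 -> active={job_D:*/15}
Op 6: register job_D */7 -> active={job_D:*/7}
Op 7: register job_A */16 -> active={job_A:*/16, job_D:*/7}
Op 8: register job_B */7 -> active={job_A:*/16, job_B:*/7, job_D:*/7}
Op 9: register job_B */12 -> active={job_A:*/16, job_B:*/12, job_D:*/7}
Op 10: register job_B */13 -> active={job_A:*/16, job_B:*/13, job_D:*/7}
Op 11: register job_C */7 -> active={job_A:*/16, job_B:*/13, job_C:*/7, job_D:*/7}
Op 12: register job_B */13 -> active={job_A:*/16, job_B:*/13, job_C:*/7, job_D:*/7}
Op 13: unregister job_B -> active={job_A:*/16, job_C:*/7, job_D:*/7}
  job_A: interval 16, next fire after T=73 is 80
  job_C: interval 7, next fire after T=73 is 77
  job_D: interval 7, next fire after T=73 is 77
Earliest fire time = 77 (job job_C)

Answer: 77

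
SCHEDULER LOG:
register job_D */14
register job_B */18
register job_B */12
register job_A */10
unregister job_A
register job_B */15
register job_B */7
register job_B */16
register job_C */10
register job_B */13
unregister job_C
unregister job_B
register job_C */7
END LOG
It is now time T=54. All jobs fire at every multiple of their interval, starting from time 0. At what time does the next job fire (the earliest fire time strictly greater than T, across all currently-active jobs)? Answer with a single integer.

Op 1: register job_D */14 -> active={job_D:*/14}
Op 2: register job_B */18 -> active={job_B:*/18, job_D:*/14}
Op 3: register job_B */12 -> active={job_B:*/12, job_D:*/14}
Op 4: register job_A */10 -> active={job_A:*/10, job_B:*/12, job_D:*/14}
Op 5: unregister job_A -> active={job_B:*/12, job_D:*/14}
Op 6: register job_B */15 -> active={job_B:*/15, job_D:*/14}
Op 7: register job_B */7 -> active={job_B:*/7, job_D:*/14}
Op 8: register job_B */16 -> active={job_B:*/16, job_D:*/14}
Op 9: register job_C */10 -> active={job_B:*/16, job_C:*/10, job_D:*/14}
Op 10: register job_B */13 -> active={job_B:*/13, job_C:*/10, job_D:*/14}
Op 11: unregister job_C -> active={job_B:*/13, job_D:*/14}
Op 12: unregister job_B -> active={job_D:*/14}
Op 13: register job_C */7 -> active={job_C:*/7, job_D:*/14}
  job_C: interval 7, next fire after T=54 is 56
  job_D: interval 14, next fire after T=54 is 56
Earliest fire time = 56 (job job_C)

Answer: 56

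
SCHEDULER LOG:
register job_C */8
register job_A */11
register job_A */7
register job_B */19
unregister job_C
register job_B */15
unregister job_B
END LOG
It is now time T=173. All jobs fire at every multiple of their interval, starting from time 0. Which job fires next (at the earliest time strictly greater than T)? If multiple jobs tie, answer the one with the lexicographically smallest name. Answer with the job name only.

Answer: job_A

Derivation:
Op 1: register job_C */8 -> active={job_C:*/8}
Op 2: register job_A */11 -> active={job_A:*/11, job_C:*/8}
Op 3: register job_A */7 -> active={job_A:*/7, job_C:*/8}
Op 4: register job_B */19 -> active={job_A:*/7, job_B:*/19, job_C:*/8}
Op 5: unregister job_C -> active={job_A:*/7, job_B:*/19}
Op 6: register job_B */15 -> active={job_A:*/7, job_B:*/15}
Op 7: unregister job_B -> active={job_A:*/7}
  job_A: interval 7, next fire after T=173 is 175
Earliest = 175, winner (lex tiebreak) = job_A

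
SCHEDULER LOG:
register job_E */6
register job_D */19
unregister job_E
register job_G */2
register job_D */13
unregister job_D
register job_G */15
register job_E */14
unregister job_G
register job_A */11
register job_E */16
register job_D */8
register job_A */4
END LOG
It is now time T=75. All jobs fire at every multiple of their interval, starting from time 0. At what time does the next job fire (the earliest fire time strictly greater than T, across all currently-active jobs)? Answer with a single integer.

Answer: 76

Derivation:
Op 1: register job_E */6 -> active={job_E:*/6}
Op 2: register job_D */19 -> active={job_D:*/19, job_E:*/6}
Op 3: unregister job_E -> active={job_D:*/19}
Op 4: register job_G */2 -> active={job_D:*/19, job_G:*/2}
Op 5: register job_D */13 -> active={job_D:*/13, job_G:*/2}
Op 6: unregister job_D -> active={job_G:*/2}
Op 7: register job_G */15 -> active={job_G:*/15}
Op 8: register job_E */14 -> active={job_E:*/14, job_G:*/15}
Op 9: unregister job_G -> active={job_E:*/14}
Op 10: register job_A */11 -> active={job_A:*/11, job_E:*/14}
Op 11: register job_E */16 -> active={job_A:*/11, job_E:*/16}
Op 12: register job_D */8 -> active={job_A:*/11, job_D:*/8, job_E:*/16}
Op 13: register job_A */4 -> active={job_A:*/4, job_D:*/8, job_E:*/16}
  job_A: interval 4, next fire after T=75 is 76
  job_D: interval 8, next fire after T=75 is 80
  job_E: interval 16, next fire after T=75 is 80
Earliest fire time = 76 (job job_A)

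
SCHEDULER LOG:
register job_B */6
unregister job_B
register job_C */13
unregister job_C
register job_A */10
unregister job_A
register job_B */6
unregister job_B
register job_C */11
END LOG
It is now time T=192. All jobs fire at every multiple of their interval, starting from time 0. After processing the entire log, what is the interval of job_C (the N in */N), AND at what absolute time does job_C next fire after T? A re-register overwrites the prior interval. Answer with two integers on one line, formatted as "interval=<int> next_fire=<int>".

Op 1: register job_B */6 -> active={job_B:*/6}
Op 2: unregister job_B -> active={}
Op 3: register job_C */13 -> active={job_C:*/13}
Op 4: unregister job_C -> active={}
Op 5: register job_A */10 -> active={job_A:*/10}
Op 6: unregister job_A -> active={}
Op 7: register job_B */6 -> active={job_B:*/6}
Op 8: unregister job_B -> active={}
Op 9: register job_C */11 -> active={job_C:*/11}
Final interval of job_C = 11
Next fire of job_C after T=192: (192//11+1)*11 = 198

Answer: interval=11 next_fire=198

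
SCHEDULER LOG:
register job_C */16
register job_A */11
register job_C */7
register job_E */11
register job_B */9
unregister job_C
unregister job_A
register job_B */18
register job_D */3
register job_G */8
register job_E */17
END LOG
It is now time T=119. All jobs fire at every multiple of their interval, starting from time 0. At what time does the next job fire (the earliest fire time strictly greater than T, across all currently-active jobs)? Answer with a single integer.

Answer: 120

Derivation:
Op 1: register job_C */16 -> active={job_C:*/16}
Op 2: register job_A */11 -> active={job_A:*/11, job_C:*/16}
Op 3: register job_C */7 -> active={job_A:*/11, job_C:*/7}
Op 4: register job_E */11 -> active={job_A:*/11, job_C:*/7, job_E:*/11}
Op 5: register job_B */9 -> active={job_A:*/11, job_B:*/9, job_C:*/7, job_E:*/11}
Op 6: unregister job_C -> active={job_A:*/11, job_B:*/9, job_E:*/11}
Op 7: unregister job_A -> active={job_B:*/9, job_E:*/11}
Op 8: register job_B */18 -> active={job_B:*/18, job_E:*/11}
Op 9: register job_D */3 -> active={job_B:*/18, job_D:*/3, job_E:*/11}
Op 10: register job_G */8 -> active={job_B:*/18, job_D:*/3, job_E:*/11, job_G:*/8}
Op 11: register job_E */17 -> active={job_B:*/18, job_D:*/3, job_E:*/17, job_G:*/8}
  job_B: interval 18, next fire after T=119 is 126
  job_D: interval 3, next fire after T=119 is 120
  job_E: interval 17, next fire after T=119 is 136
  job_G: interval 8, next fire after T=119 is 120
Earliest fire time = 120 (job job_D)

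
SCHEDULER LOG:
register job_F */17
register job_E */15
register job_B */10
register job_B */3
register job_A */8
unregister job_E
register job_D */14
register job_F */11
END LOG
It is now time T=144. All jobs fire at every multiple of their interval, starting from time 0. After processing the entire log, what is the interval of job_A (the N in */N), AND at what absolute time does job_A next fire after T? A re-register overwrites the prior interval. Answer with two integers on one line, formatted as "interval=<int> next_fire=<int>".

Answer: interval=8 next_fire=152

Derivation:
Op 1: register job_F */17 -> active={job_F:*/17}
Op 2: register job_E */15 -> active={job_E:*/15, job_F:*/17}
Op 3: register job_B */10 -> active={job_B:*/10, job_E:*/15, job_F:*/17}
Op 4: register job_B */3 -> active={job_B:*/3, job_E:*/15, job_F:*/17}
Op 5: register job_A */8 -> active={job_A:*/8, job_B:*/3, job_E:*/15, job_F:*/17}
Op 6: unregister job_E -> active={job_A:*/8, job_B:*/3, job_F:*/17}
Op 7: register job_D */14 -> active={job_A:*/8, job_B:*/3, job_D:*/14, job_F:*/17}
Op 8: register job_F */11 -> active={job_A:*/8, job_B:*/3, job_D:*/14, job_F:*/11}
Final interval of job_A = 8
Next fire of job_A after T=144: (144//8+1)*8 = 152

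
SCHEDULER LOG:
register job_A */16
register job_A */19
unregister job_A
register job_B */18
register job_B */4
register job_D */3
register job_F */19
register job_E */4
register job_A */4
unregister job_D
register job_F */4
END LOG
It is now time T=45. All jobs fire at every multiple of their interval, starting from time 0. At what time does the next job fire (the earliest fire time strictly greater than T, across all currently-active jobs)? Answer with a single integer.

Op 1: register job_A */16 -> active={job_A:*/16}
Op 2: register job_A */19 -> active={job_A:*/19}
Op 3: unregister job_A -> active={}
Op 4: register job_B */18 -> active={job_B:*/18}
Op 5: register job_B */4 -> active={job_B:*/4}
Op 6: register job_D */3 -> active={job_B:*/4, job_D:*/3}
Op 7: register job_F */19 -> active={job_B:*/4, job_D:*/3, job_F:*/19}
Op 8: register job_E */4 -> active={job_B:*/4, job_D:*/3, job_E:*/4, job_F:*/19}
Op 9: register job_A */4 -> active={job_A:*/4, job_B:*/4, job_D:*/3, job_E:*/4, job_F:*/19}
Op 10: unregister job_D -> active={job_A:*/4, job_B:*/4, job_E:*/4, job_F:*/19}
Op 11: register job_F */4 -> active={job_A:*/4, job_B:*/4, job_E:*/4, job_F:*/4}
  job_A: interval 4, next fire after T=45 is 48
  job_B: interval 4, next fire after T=45 is 48
  job_E: interval 4, next fire after T=45 is 48
  job_F: interval 4, next fire after T=45 is 48
Earliest fire time = 48 (job job_A)

Answer: 48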